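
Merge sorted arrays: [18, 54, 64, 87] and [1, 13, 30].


Take 1 from B
Take 13 from B
Take 18 from A
Take 30 from B

Merged: [1, 13, 18, 30, 54, 64, 87]


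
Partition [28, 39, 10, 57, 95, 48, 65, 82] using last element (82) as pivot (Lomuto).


Pivot: 82
  28 <= 82: advance i (no swap)
  39 <= 82: advance i (no swap)
  10 <= 82: advance i (no swap)
  57 <= 82: advance i (no swap)
  48 <= 82: swap -> [28, 39, 10, 57, 48, 95, 65, 82]
  65 <= 82: swap -> [28, 39, 10, 57, 48, 65, 95, 82]
Place pivot at 6: [28, 39, 10, 57, 48, 65, 82, 95]

Partitioned: [28, 39, 10, 57, 48, 65, 82, 95]


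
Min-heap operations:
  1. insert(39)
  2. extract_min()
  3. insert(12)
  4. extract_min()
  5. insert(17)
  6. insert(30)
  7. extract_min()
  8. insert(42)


insert(39) -> [39]
extract_min()->39, []
insert(12) -> [12]
extract_min()->12, []
insert(17) -> [17]
insert(30) -> [17, 30]
extract_min()->17, [30]
insert(42) -> [30, 42]

Final heap: [30, 42]


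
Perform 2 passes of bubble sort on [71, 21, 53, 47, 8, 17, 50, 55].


Initial: [71, 21, 53, 47, 8, 17, 50, 55]
Pass 1: [21, 53, 47, 8, 17, 50, 55, 71] (7 swaps)
Pass 2: [21, 47, 8, 17, 50, 53, 55, 71] (4 swaps)

After 2 passes: [21, 47, 8, 17, 50, 53, 55, 71]


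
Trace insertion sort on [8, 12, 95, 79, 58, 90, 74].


Initial: [8, 12, 95, 79, 58, 90, 74]
Insert 12: [8, 12, 95, 79, 58, 90, 74]
Insert 95: [8, 12, 95, 79, 58, 90, 74]
Insert 79: [8, 12, 79, 95, 58, 90, 74]
Insert 58: [8, 12, 58, 79, 95, 90, 74]
Insert 90: [8, 12, 58, 79, 90, 95, 74]
Insert 74: [8, 12, 58, 74, 79, 90, 95]

Sorted: [8, 12, 58, 74, 79, 90, 95]


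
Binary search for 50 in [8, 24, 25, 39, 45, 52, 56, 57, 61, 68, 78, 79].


Step 1: lo=0, hi=11, mid=5, val=52
Step 2: lo=0, hi=4, mid=2, val=25
Step 3: lo=3, hi=4, mid=3, val=39
Step 4: lo=4, hi=4, mid=4, val=45

Not found


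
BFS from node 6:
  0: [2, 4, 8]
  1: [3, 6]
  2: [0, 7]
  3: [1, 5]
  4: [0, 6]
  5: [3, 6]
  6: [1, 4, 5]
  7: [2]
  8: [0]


Visit 6, enqueue [1, 4, 5]
Visit 1, enqueue [3]
Visit 4, enqueue [0]
Visit 5, enqueue []
Visit 3, enqueue []
Visit 0, enqueue [2, 8]
Visit 2, enqueue [7]
Visit 8, enqueue []
Visit 7, enqueue []

BFS order: [6, 1, 4, 5, 3, 0, 2, 8, 7]


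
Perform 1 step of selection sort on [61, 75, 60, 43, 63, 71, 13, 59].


Initial: [61, 75, 60, 43, 63, 71, 13, 59]
Step 1: min=13 at 6
  Swap: [13, 75, 60, 43, 63, 71, 61, 59]

After 1 step: [13, 75, 60, 43, 63, 71, 61, 59]


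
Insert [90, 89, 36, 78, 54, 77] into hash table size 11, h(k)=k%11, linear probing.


Insert 90: h=2 -> slot 2
Insert 89: h=1 -> slot 1
Insert 36: h=3 -> slot 3
Insert 78: h=1, 3 probes -> slot 4
Insert 54: h=10 -> slot 10
Insert 77: h=0 -> slot 0

Table: [77, 89, 90, 36, 78, None, None, None, None, None, 54]


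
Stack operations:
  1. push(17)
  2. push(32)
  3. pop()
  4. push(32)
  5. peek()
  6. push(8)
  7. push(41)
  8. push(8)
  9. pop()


push(17) -> [17]
push(32) -> [17, 32]
pop()->32, [17]
push(32) -> [17, 32]
peek()->32
push(8) -> [17, 32, 8]
push(41) -> [17, 32, 8, 41]
push(8) -> [17, 32, 8, 41, 8]
pop()->8, [17, 32, 8, 41]

Final stack: [17, 32, 8, 41]


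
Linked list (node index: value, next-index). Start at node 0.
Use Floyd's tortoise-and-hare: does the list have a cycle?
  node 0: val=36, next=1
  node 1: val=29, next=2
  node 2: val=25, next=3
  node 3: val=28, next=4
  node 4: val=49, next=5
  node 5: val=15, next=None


Floyd's tortoise (slow, +1) and hare (fast, +2):
  init: slow=0, fast=0
  step 1: slow=1, fast=2
  step 2: slow=2, fast=4
  step 3: fast 4->5->None, no cycle

Cycle: no


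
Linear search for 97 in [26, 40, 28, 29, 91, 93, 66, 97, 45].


i=0: 26!=97
i=1: 40!=97
i=2: 28!=97
i=3: 29!=97
i=4: 91!=97
i=5: 93!=97
i=6: 66!=97
i=7: 97==97 found!

Found at 7, 8 comps


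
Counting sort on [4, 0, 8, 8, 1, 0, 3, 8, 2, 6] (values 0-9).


Input: [4, 0, 8, 8, 1, 0, 3, 8, 2, 6]
Counts: [2, 1, 1, 1, 1, 0, 1, 0, 3, 0]

Sorted: [0, 0, 1, 2, 3, 4, 6, 8, 8, 8]


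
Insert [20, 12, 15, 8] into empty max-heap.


Insert 20: [20]
Insert 12: [20, 12]
Insert 15: [20, 12, 15]
Insert 8: [20, 12, 15, 8]

Final heap: [20, 12, 15, 8]


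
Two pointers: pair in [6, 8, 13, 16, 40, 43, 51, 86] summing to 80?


lo=0(6)+hi=7(86)=92
lo=0(6)+hi=6(51)=57
lo=1(8)+hi=6(51)=59
lo=2(13)+hi=6(51)=64
lo=3(16)+hi=6(51)=67
lo=4(40)+hi=6(51)=91
lo=4(40)+hi=5(43)=83

No pair found


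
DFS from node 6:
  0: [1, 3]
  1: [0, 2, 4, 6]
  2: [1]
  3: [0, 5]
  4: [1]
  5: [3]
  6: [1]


Visit 6, push [1]
Visit 1, push [4, 2, 0]
Visit 0, push [3]
Visit 3, push [5]
Visit 5, push []
Visit 2, push []
Visit 4, push []

DFS order: [6, 1, 0, 3, 5, 2, 4]


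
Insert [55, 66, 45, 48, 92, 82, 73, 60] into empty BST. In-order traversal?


Insert 55: root
Insert 66: R from 55
Insert 45: L from 55
Insert 48: L from 55 -> R from 45
Insert 92: R from 55 -> R from 66
Insert 82: R from 55 -> R from 66 -> L from 92
Insert 73: R from 55 -> R from 66 -> L from 92 -> L from 82
Insert 60: R from 55 -> L from 66

In-order: [45, 48, 55, 60, 66, 73, 82, 92]


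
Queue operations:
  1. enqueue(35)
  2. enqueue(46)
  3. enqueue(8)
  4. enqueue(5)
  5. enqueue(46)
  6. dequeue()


enqueue(35) -> [35]
enqueue(46) -> [35, 46]
enqueue(8) -> [35, 46, 8]
enqueue(5) -> [35, 46, 8, 5]
enqueue(46) -> [35, 46, 8, 5, 46]
dequeue()->35, [46, 8, 5, 46]

Final queue: [46, 8, 5, 46]


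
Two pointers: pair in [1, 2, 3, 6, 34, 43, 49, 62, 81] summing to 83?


lo=0(1)+hi=8(81)=82
lo=1(2)+hi=8(81)=83

Yes: 2+81=83


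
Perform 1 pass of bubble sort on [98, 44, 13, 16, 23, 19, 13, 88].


Initial: [98, 44, 13, 16, 23, 19, 13, 88]
Pass 1: [44, 13, 16, 23, 19, 13, 88, 98] (7 swaps)

After 1 pass: [44, 13, 16, 23, 19, 13, 88, 98]


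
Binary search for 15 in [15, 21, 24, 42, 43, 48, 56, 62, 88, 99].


Step 1: lo=0, hi=9, mid=4, val=43
Step 2: lo=0, hi=3, mid=1, val=21
Step 3: lo=0, hi=0, mid=0, val=15

Found at index 0


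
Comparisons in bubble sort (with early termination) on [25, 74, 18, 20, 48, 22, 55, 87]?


Algorithm: bubble sort (with early termination)
Input: [25, 74, 18, 20, 48, 22, 55, 87]
Sorted: [18, 20, 22, 25, 48, 55, 74, 87]

22


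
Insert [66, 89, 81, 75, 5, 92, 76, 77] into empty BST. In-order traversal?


Insert 66: root
Insert 89: R from 66
Insert 81: R from 66 -> L from 89
Insert 75: R from 66 -> L from 89 -> L from 81
Insert 5: L from 66
Insert 92: R from 66 -> R from 89
Insert 76: R from 66 -> L from 89 -> L from 81 -> R from 75
Insert 77: R from 66 -> L from 89 -> L from 81 -> R from 75 -> R from 76

In-order: [5, 66, 75, 76, 77, 81, 89, 92]


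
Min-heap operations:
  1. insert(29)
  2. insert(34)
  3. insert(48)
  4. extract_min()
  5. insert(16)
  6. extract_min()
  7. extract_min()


insert(29) -> [29]
insert(34) -> [29, 34]
insert(48) -> [29, 34, 48]
extract_min()->29, [34, 48]
insert(16) -> [16, 48, 34]
extract_min()->16, [34, 48]
extract_min()->34, [48]

Final heap: [48]


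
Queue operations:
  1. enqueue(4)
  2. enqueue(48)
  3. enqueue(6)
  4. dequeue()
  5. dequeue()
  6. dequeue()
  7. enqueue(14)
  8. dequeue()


enqueue(4) -> [4]
enqueue(48) -> [4, 48]
enqueue(6) -> [4, 48, 6]
dequeue()->4, [48, 6]
dequeue()->48, [6]
dequeue()->6, []
enqueue(14) -> [14]
dequeue()->14, []

Final queue: []


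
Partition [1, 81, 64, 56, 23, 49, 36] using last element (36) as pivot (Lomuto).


Pivot: 36
  1 <= 36: advance i (no swap)
  23 <= 36: swap -> [1, 23, 64, 56, 81, 49, 36]
Place pivot at 2: [1, 23, 36, 56, 81, 49, 64]

Partitioned: [1, 23, 36, 56, 81, 49, 64]


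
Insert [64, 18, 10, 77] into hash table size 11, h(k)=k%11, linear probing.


Insert 64: h=9 -> slot 9
Insert 18: h=7 -> slot 7
Insert 10: h=10 -> slot 10
Insert 77: h=0 -> slot 0

Table: [77, None, None, None, None, None, None, 18, None, 64, 10]


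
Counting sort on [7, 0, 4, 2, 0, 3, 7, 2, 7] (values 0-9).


Input: [7, 0, 4, 2, 0, 3, 7, 2, 7]
Counts: [2, 0, 2, 1, 1, 0, 0, 3, 0, 0]

Sorted: [0, 0, 2, 2, 3, 4, 7, 7, 7]


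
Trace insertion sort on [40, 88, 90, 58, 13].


Initial: [40, 88, 90, 58, 13]
Insert 88: [40, 88, 90, 58, 13]
Insert 90: [40, 88, 90, 58, 13]
Insert 58: [40, 58, 88, 90, 13]
Insert 13: [13, 40, 58, 88, 90]

Sorted: [13, 40, 58, 88, 90]


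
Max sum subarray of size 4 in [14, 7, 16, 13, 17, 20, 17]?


[0:4]: 50
[1:5]: 53
[2:6]: 66
[3:7]: 67

Max: 67 at [3:7]


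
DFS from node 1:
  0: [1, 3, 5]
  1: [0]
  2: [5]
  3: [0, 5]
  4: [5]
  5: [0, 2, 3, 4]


Visit 1, push [0]
Visit 0, push [5, 3]
Visit 3, push [5]
Visit 5, push [4, 2]
Visit 2, push []
Visit 4, push []

DFS order: [1, 0, 3, 5, 2, 4]


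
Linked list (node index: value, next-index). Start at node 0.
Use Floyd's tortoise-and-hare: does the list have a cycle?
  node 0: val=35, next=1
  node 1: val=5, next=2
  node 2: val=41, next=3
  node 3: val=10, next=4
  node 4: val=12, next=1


Floyd's tortoise (slow, +1) and hare (fast, +2):
  init: slow=0, fast=0
  step 1: slow=1, fast=2
  step 2: slow=2, fast=4
  step 3: slow=3, fast=2
  step 4: slow=4, fast=4
  slow == fast at node 4: cycle detected

Cycle: yes


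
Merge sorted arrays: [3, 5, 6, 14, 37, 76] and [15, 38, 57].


Take 3 from A
Take 5 from A
Take 6 from A
Take 14 from A
Take 15 from B
Take 37 from A
Take 38 from B
Take 57 from B

Merged: [3, 5, 6, 14, 15, 37, 38, 57, 76]


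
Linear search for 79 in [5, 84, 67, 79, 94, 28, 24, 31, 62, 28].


i=0: 5!=79
i=1: 84!=79
i=2: 67!=79
i=3: 79==79 found!

Found at 3, 4 comps


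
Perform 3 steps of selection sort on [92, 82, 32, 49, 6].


Initial: [92, 82, 32, 49, 6]
Step 1: min=6 at 4
  Swap: [6, 82, 32, 49, 92]
Step 2: min=32 at 2
  Swap: [6, 32, 82, 49, 92]
Step 3: min=49 at 3
  Swap: [6, 32, 49, 82, 92]

After 3 steps: [6, 32, 49, 82, 92]


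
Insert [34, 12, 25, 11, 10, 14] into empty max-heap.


Insert 34: [34]
Insert 12: [34, 12]
Insert 25: [34, 12, 25]
Insert 11: [34, 12, 25, 11]
Insert 10: [34, 12, 25, 11, 10]
Insert 14: [34, 12, 25, 11, 10, 14]

Final heap: [34, 12, 25, 11, 10, 14]


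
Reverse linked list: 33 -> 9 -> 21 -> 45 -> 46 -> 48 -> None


Step 1: curr=33, set curr.next=prev(None) | reversed so far: 33
Step 2: curr=9, set curr.next=prev(33) | reversed so far: 9 -> 33
Step 3: curr=21, set curr.next=prev(9) | reversed so far: 21 -> 9 -> 33
Step 4: curr=45, set curr.next=prev(21) | reversed so far: 45 -> 21 -> 9 -> 33
Step 5: curr=46, set curr.next=prev(45) | reversed so far: 46 -> 45 -> 21 -> 9 -> 33
Step 6: curr=48, set curr.next=prev(46) | reversed so far: 48 -> 46 -> 45 -> 21 -> 9 -> 33

48 -> 46 -> 45 -> 21 -> 9 -> 33 -> None


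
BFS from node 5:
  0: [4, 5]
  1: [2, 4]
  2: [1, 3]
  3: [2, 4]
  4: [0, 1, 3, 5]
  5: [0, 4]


Visit 5, enqueue [0, 4]
Visit 0, enqueue []
Visit 4, enqueue [1, 3]
Visit 1, enqueue [2]
Visit 3, enqueue []
Visit 2, enqueue []

BFS order: [5, 0, 4, 1, 3, 2]


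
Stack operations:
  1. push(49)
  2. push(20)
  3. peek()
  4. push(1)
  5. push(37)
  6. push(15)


push(49) -> [49]
push(20) -> [49, 20]
peek()->20
push(1) -> [49, 20, 1]
push(37) -> [49, 20, 1, 37]
push(15) -> [49, 20, 1, 37, 15]

Final stack: [49, 20, 1, 37, 15]


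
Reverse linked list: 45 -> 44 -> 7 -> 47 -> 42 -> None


Step 1: curr=45, set curr.next=prev(None) | reversed so far: 45
Step 2: curr=44, set curr.next=prev(45) | reversed so far: 44 -> 45
Step 3: curr=7, set curr.next=prev(44) | reversed so far: 7 -> 44 -> 45
Step 4: curr=47, set curr.next=prev(7) | reversed so far: 47 -> 7 -> 44 -> 45
Step 5: curr=42, set curr.next=prev(47) | reversed so far: 42 -> 47 -> 7 -> 44 -> 45

42 -> 47 -> 7 -> 44 -> 45 -> None


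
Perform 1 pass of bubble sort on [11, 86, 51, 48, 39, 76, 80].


Initial: [11, 86, 51, 48, 39, 76, 80]
Pass 1: [11, 51, 48, 39, 76, 80, 86] (5 swaps)

After 1 pass: [11, 51, 48, 39, 76, 80, 86]


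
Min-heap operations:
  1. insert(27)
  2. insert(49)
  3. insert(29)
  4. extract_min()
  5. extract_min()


insert(27) -> [27]
insert(49) -> [27, 49]
insert(29) -> [27, 49, 29]
extract_min()->27, [29, 49]
extract_min()->29, [49]

Final heap: [49]


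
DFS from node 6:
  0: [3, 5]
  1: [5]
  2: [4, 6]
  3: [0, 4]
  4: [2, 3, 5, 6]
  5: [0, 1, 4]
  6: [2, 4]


Visit 6, push [4, 2]
Visit 2, push [4]
Visit 4, push [5, 3]
Visit 3, push [0]
Visit 0, push [5]
Visit 5, push [1]
Visit 1, push []

DFS order: [6, 2, 4, 3, 0, 5, 1]


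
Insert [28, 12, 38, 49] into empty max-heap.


Insert 28: [28]
Insert 12: [28, 12]
Insert 38: [38, 12, 28]
Insert 49: [49, 38, 28, 12]

Final heap: [49, 38, 28, 12]


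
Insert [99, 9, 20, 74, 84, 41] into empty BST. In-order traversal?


Insert 99: root
Insert 9: L from 99
Insert 20: L from 99 -> R from 9
Insert 74: L from 99 -> R from 9 -> R from 20
Insert 84: L from 99 -> R from 9 -> R from 20 -> R from 74
Insert 41: L from 99 -> R from 9 -> R from 20 -> L from 74

In-order: [9, 20, 41, 74, 84, 99]


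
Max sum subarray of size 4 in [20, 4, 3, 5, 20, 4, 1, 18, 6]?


[0:4]: 32
[1:5]: 32
[2:6]: 32
[3:7]: 30
[4:8]: 43
[5:9]: 29

Max: 43 at [4:8]


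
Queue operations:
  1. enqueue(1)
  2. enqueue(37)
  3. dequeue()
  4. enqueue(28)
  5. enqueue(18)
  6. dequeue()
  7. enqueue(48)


enqueue(1) -> [1]
enqueue(37) -> [1, 37]
dequeue()->1, [37]
enqueue(28) -> [37, 28]
enqueue(18) -> [37, 28, 18]
dequeue()->37, [28, 18]
enqueue(48) -> [28, 18, 48]

Final queue: [28, 18, 48]


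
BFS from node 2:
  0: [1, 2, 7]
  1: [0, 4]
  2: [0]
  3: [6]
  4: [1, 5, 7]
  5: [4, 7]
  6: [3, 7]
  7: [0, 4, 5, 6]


Visit 2, enqueue [0]
Visit 0, enqueue [1, 7]
Visit 1, enqueue [4]
Visit 7, enqueue [5, 6]
Visit 4, enqueue []
Visit 5, enqueue []
Visit 6, enqueue [3]
Visit 3, enqueue []

BFS order: [2, 0, 1, 7, 4, 5, 6, 3]


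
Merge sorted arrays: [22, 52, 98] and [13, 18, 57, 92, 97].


Take 13 from B
Take 18 from B
Take 22 from A
Take 52 from A
Take 57 from B
Take 92 from B
Take 97 from B

Merged: [13, 18, 22, 52, 57, 92, 97, 98]


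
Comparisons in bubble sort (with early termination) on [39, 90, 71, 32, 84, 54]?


Algorithm: bubble sort (with early termination)
Input: [39, 90, 71, 32, 84, 54]
Sorted: [32, 39, 54, 71, 84, 90]

14


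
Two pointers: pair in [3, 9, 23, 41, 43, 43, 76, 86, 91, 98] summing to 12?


lo=0(3)+hi=9(98)=101
lo=0(3)+hi=8(91)=94
lo=0(3)+hi=7(86)=89
lo=0(3)+hi=6(76)=79
lo=0(3)+hi=5(43)=46
lo=0(3)+hi=4(43)=46
lo=0(3)+hi=3(41)=44
lo=0(3)+hi=2(23)=26
lo=0(3)+hi=1(9)=12

Yes: 3+9=12


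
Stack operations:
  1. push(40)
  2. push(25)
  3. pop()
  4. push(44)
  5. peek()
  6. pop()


push(40) -> [40]
push(25) -> [40, 25]
pop()->25, [40]
push(44) -> [40, 44]
peek()->44
pop()->44, [40]

Final stack: [40]


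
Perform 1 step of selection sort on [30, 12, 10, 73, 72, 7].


Initial: [30, 12, 10, 73, 72, 7]
Step 1: min=7 at 5
  Swap: [7, 12, 10, 73, 72, 30]

After 1 step: [7, 12, 10, 73, 72, 30]


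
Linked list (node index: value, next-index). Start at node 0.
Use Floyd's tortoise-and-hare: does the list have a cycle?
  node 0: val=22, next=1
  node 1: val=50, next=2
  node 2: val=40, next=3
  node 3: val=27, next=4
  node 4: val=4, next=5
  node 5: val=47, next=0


Floyd's tortoise (slow, +1) and hare (fast, +2):
  init: slow=0, fast=0
  step 1: slow=1, fast=2
  step 2: slow=2, fast=4
  step 3: slow=3, fast=0
  step 4: slow=4, fast=2
  step 5: slow=5, fast=4
  step 6: slow=0, fast=0
  slow == fast at node 0: cycle detected

Cycle: yes


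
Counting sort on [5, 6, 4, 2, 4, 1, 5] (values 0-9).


Input: [5, 6, 4, 2, 4, 1, 5]
Counts: [0, 1, 1, 0, 2, 2, 1, 0, 0, 0]

Sorted: [1, 2, 4, 4, 5, 5, 6]


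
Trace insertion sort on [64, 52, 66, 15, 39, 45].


Initial: [64, 52, 66, 15, 39, 45]
Insert 52: [52, 64, 66, 15, 39, 45]
Insert 66: [52, 64, 66, 15, 39, 45]
Insert 15: [15, 52, 64, 66, 39, 45]
Insert 39: [15, 39, 52, 64, 66, 45]
Insert 45: [15, 39, 45, 52, 64, 66]

Sorted: [15, 39, 45, 52, 64, 66]


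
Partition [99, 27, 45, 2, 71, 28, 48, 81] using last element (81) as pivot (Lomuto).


Pivot: 81
  27 <= 81: swap -> [27, 99, 45, 2, 71, 28, 48, 81]
  45 <= 81: swap -> [27, 45, 99, 2, 71, 28, 48, 81]
  2 <= 81: swap -> [27, 45, 2, 99, 71, 28, 48, 81]
  71 <= 81: swap -> [27, 45, 2, 71, 99, 28, 48, 81]
  28 <= 81: swap -> [27, 45, 2, 71, 28, 99, 48, 81]
  48 <= 81: swap -> [27, 45, 2, 71, 28, 48, 99, 81]
Place pivot at 6: [27, 45, 2, 71, 28, 48, 81, 99]

Partitioned: [27, 45, 2, 71, 28, 48, 81, 99]


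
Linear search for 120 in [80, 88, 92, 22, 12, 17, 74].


i=0: 80!=120
i=1: 88!=120
i=2: 92!=120
i=3: 22!=120
i=4: 12!=120
i=5: 17!=120
i=6: 74!=120

Not found, 7 comps


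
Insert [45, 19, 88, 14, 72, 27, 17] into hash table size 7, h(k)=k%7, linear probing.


Insert 45: h=3 -> slot 3
Insert 19: h=5 -> slot 5
Insert 88: h=4 -> slot 4
Insert 14: h=0 -> slot 0
Insert 72: h=2 -> slot 2
Insert 27: h=6 -> slot 6
Insert 17: h=3, 5 probes -> slot 1

Table: [14, 17, 72, 45, 88, 19, 27]


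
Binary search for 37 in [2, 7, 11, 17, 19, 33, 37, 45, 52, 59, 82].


Step 1: lo=0, hi=10, mid=5, val=33
Step 2: lo=6, hi=10, mid=8, val=52
Step 3: lo=6, hi=7, mid=6, val=37

Found at index 6


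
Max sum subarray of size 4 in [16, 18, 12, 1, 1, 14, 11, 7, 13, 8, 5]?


[0:4]: 47
[1:5]: 32
[2:6]: 28
[3:7]: 27
[4:8]: 33
[5:9]: 45
[6:10]: 39
[7:11]: 33

Max: 47 at [0:4]


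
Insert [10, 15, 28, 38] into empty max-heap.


Insert 10: [10]
Insert 15: [15, 10]
Insert 28: [28, 10, 15]
Insert 38: [38, 28, 15, 10]

Final heap: [38, 28, 15, 10]


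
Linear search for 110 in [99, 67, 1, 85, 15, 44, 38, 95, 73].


i=0: 99!=110
i=1: 67!=110
i=2: 1!=110
i=3: 85!=110
i=4: 15!=110
i=5: 44!=110
i=6: 38!=110
i=7: 95!=110
i=8: 73!=110

Not found, 9 comps


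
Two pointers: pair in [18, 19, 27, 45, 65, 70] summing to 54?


lo=0(18)+hi=5(70)=88
lo=0(18)+hi=4(65)=83
lo=0(18)+hi=3(45)=63
lo=0(18)+hi=2(27)=45
lo=1(19)+hi=2(27)=46

No pair found


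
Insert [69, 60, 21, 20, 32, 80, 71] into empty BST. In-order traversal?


Insert 69: root
Insert 60: L from 69
Insert 21: L from 69 -> L from 60
Insert 20: L from 69 -> L from 60 -> L from 21
Insert 32: L from 69 -> L from 60 -> R from 21
Insert 80: R from 69
Insert 71: R from 69 -> L from 80

In-order: [20, 21, 32, 60, 69, 71, 80]


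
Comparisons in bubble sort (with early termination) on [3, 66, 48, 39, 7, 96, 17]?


Algorithm: bubble sort (with early termination)
Input: [3, 66, 48, 39, 7, 96, 17]
Sorted: [3, 7, 17, 39, 48, 66, 96]

20


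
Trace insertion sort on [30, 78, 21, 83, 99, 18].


Initial: [30, 78, 21, 83, 99, 18]
Insert 78: [30, 78, 21, 83, 99, 18]
Insert 21: [21, 30, 78, 83, 99, 18]
Insert 83: [21, 30, 78, 83, 99, 18]
Insert 99: [21, 30, 78, 83, 99, 18]
Insert 18: [18, 21, 30, 78, 83, 99]

Sorted: [18, 21, 30, 78, 83, 99]


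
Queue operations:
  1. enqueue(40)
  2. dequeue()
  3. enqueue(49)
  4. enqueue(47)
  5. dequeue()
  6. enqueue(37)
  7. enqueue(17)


enqueue(40) -> [40]
dequeue()->40, []
enqueue(49) -> [49]
enqueue(47) -> [49, 47]
dequeue()->49, [47]
enqueue(37) -> [47, 37]
enqueue(17) -> [47, 37, 17]

Final queue: [47, 37, 17]


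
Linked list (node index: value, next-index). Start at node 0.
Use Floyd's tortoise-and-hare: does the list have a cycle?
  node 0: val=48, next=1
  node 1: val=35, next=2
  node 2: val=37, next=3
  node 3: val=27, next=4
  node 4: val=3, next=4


Floyd's tortoise (slow, +1) and hare (fast, +2):
  init: slow=0, fast=0
  step 1: slow=1, fast=2
  step 2: slow=2, fast=4
  step 3: slow=3, fast=4
  step 4: slow=4, fast=4
  slow == fast at node 4: cycle detected

Cycle: yes


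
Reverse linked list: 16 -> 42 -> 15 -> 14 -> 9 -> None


Step 1: curr=16, set curr.next=prev(None) | reversed so far: 16
Step 2: curr=42, set curr.next=prev(16) | reversed so far: 42 -> 16
Step 3: curr=15, set curr.next=prev(42) | reversed so far: 15 -> 42 -> 16
Step 4: curr=14, set curr.next=prev(15) | reversed so far: 14 -> 15 -> 42 -> 16
Step 5: curr=9, set curr.next=prev(14) | reversed so far: 9 -> 14 -> 15 -> 42 -> 16

9 -> 14 -> 15 -> 42 -> 16 -> None


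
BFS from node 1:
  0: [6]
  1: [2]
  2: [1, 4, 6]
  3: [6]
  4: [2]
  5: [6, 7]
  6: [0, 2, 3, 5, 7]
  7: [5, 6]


Visit 1, enqueue [2]
Visit 2, enqueue [4, 6]
Visit 4, enqueue []
Visit 6, enqueue [0, 3, 5, 7]
Visit 0, enqueue []
Visit 3, enqueue []
Visit 5, enqueue []
Visit 7, enqueue []

BFS order: [1, 2, 4, 6, 0, 3, 5, 7]


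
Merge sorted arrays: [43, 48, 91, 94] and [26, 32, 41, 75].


Take 26 from B
Take 32 from B
Take 41 from B
Take 43 from A
Take 48 from A
Take 75 from B

Merged: [26, 32, 41, 43, 48, 75, 91, 94]


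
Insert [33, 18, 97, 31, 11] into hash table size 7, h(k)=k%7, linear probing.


Insert 33: h=5 -> slot 5
Insert 18: h=4 -> slot 4
Insert 97: h=6 -> slot 6
Insert 31: h=3 -> slot 3
Insert 11: h=4, 3 probes -> slot 0

Table: [11, None, None, 31, 18, 33, 97]


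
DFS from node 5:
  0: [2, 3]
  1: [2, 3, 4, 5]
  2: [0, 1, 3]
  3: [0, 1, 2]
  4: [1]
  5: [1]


Visit 5, push [1]
Visit 1, push [4, 3, 2]
Visit 2, push [3, 0]
Visit 0, push [3]
Visit 3, push []
Visit 4, push []

DFS order: [5, 1, 2, 0, 3, 4]


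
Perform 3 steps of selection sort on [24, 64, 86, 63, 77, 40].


Initial: [24, 64, 86, 63, 77, 40]
Step 1: min=24 at 0
  Swap: [24, 64, 86, 63, 77, 40]
Step 2: min=40 at 5
  Swap: [24, 40, 86, 63, 77, 64]
Step 3: min=63 at 3
  Swap: [24, 40, 63, 86, 77, 64]

After 3 steps: [24, 40, 63, 86, 77, 64]


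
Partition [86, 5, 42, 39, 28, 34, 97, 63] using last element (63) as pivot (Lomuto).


Pivot: 63
  5 <= 63: swap -> [5, 86, 42, 39, 28, 34, 97, 63]
  42 <= 63: swap -> [5, 42, 86, 39, 28, 34, 97, 63]
  39 <= 63: swap -> [5, 42, 39, 86, 28, 34, 97, 63]
  28 <= 63: swap -> [5, 42, 39, 28, 86, 34, 97, 63]
  34 <= 63: swap -> [5, 42, 39, 28, 34, 86, 97, 63]
Place pivot at 5: [5, 42, 39, 28, 34, 63, 97, 86]

Partitioned: [5, 42, 39, 28, 34, 63, 97, 86]


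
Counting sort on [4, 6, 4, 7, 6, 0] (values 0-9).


Input: [4, 6, 4, 7, 6, 0]
Counts: [1, 0, 0, 0, 2, 0, 2, 1, 0, 0]

Sorted: [0, 4, 4, 6, 6, 7]


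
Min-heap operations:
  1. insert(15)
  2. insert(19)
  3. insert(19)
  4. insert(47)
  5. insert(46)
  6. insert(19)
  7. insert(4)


insert(15) -> [15]
insert(19) -> [15, 19]
insert(19) -> [15, 19, 19]
insert(47) -> [15, 19, 19, 47]
insert(46) -> [15, 19, 19, 47, 46]
insert(19) -> [15, 19, 19, 47, 46, 19]
insert(4) -> [4, 19, 15, 47, 46, 19, 19]

Final heap: [4, 19, 15, 47, 46, 19, 19]


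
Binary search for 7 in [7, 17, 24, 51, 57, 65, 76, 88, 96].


Step 1: lo=0, hi=8, mid=4, val=57
Step 2: lo=0, hi=3, mid=1, val=17
Step 3: lo=0, hi=0, mid=0, val=7

Found at index 0


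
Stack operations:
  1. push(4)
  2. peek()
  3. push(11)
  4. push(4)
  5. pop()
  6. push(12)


push(4) -> [4]
peek()->4
push(11) -> [4, 11]
push(4) -> [4, 11, 4]
pop()->4, [4, 11]
push(12) -> [4, 11, 12]

Final stack: [4, 11, 12]


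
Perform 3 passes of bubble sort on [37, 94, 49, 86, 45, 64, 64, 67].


Initial: [37, 94, 49, 86, 45, 64, 64, 67]
Pass 1: [37, 49, 86, 45, 64, 64, 67, 94] (6 swaps)
Pass 2: [37, 49, 45, 64, 64, 67, 86, 94] (4 swaps)
Pass 3: [37, 45, 49, 64, 64, 67, 86, 94] (1 swaps)

After 3 passes: [37, 45, 49, 64, 64, 67, 86, 94]


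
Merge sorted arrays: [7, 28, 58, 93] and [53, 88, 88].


Take 7 from A
Take 28 from A
Take 53 from B
Take 58 from A
Take 88 from B
Take 88 from B

Merged: [7, 28, 53, 58, 88, 88, 93]


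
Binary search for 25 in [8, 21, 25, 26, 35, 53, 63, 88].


Step 1: lo=0, hi=7, mid=3, val=26
Step 2: lo=0, hi=2, mid=1, val=21
Step 3: lo=2, hi=2, mid=2, val=25

Found at index 2


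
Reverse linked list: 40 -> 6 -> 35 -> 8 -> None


Step 1: curr=40, set curr.next=prev(None) | reversed so far: 40
Step 2: curr=6, set curr.next=prev(40) | reversed so far: 6 -> 40
Step 3: curr=35, set curr.next=prev(6) | reversed so far: 35 -> 6 -> 40
Step 4: curr=8, set curr.next=prev(35) | reversed so far: 8 -> 35 -> 6 -> 40

8 -> 35 -> 6 -> 40 -> None


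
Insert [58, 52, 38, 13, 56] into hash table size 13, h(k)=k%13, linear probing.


Insert 58: h=6 -> slot 6
Insert 52: h=0 -> slot 0
Insert 38: h=12 -> slot 12
Insert 13: h=0, 1 probes -> slot 1
Insert 56: h=4 -> slot 4

Table: [52, 13, None, None, 56, None, 58, None, None, None, None, None, 38]


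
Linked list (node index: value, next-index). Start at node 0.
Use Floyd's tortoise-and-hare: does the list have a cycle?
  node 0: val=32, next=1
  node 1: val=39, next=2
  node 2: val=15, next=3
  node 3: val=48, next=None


Floyd's tortoise (slow, +1) and hare (fast, +2):
  init: slow=0, fast=0
  step 1: slow=1, fast=2
  step 2: fast 2->3->None, no cycle

Cycle: no


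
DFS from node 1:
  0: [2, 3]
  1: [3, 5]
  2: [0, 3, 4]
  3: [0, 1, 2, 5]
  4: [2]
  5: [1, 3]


Visit 1, push [5, 3]
Visit 3, push [5, 2, 0]
Visit 0, push [2]
Visit 2, push [4]
Visit 4, push []
Visit 5, push []

DFS order: [1, 3, 0, 2, 4, 5]


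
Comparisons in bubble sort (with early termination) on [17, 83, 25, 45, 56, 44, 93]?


Algorithm: bubble sort (with early termination)
Input: [17, 83, 25, 45, 56, 44, 93]
Sorted: [17, 25, 44, 45, 56, 83, 93]

18


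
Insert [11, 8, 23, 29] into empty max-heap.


Insert 11: [11]
Insert 8: [11, 8]
Insert 23: [23, 8, 11]
Insert 29: [29, 23, 11, 8]

Final heap: [29, 23, 11, 8]


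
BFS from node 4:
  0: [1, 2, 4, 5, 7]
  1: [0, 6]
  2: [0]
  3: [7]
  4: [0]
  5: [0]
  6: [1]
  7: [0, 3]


Visit 4, enqueue [0]
Visit 0, enqueue [1, 2, 5, 7]
Visit 1, enqueue [6]
Visit 2, enqueue []
Visit 5, enqueue []
Visit 7, enqueue [3]
Visit 6, enqueue []
Visit 3, enqueue []

BFS order: [4, 0, 1, 2, 5, 7, 6, 3]


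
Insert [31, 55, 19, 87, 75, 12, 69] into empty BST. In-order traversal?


Insert 31: root
Insert 55: R from 31
Insert 19: L from 31
Insert 87: R from 31 -> R from 55
Insert 75: R from 31 -> R from 55 -> L from 87
Insert 12: L from 31 -> L from 19
Insert 69: R from 31 -> R from 55 -> L from 87 -> L from 75

In-order: [12, 19, 31, 55, 69, 75, 87]


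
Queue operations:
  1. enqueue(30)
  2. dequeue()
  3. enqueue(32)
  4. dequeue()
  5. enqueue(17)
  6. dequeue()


enqueue(30) -> [30]
dequeue()->30, []
enqueue(32) -> [32]
dequeue()->32, []
enqueue(17) -> [17]
dequeue()->17, []

Final queue: []


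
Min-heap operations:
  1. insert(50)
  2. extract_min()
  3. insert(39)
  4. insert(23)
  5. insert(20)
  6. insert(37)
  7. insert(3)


insert(50) -> [50]
extract_min()->50, []
insert(39) -> [39]
insert(23) -> [23, 39]
insert(20) -> [20, 39, 23]
insert(37) -> [20, 37, 23, 39]
insert(3) -> [3, 20, 23, 39, 37]

Final heap: [3, 20, 23, 39, 37]


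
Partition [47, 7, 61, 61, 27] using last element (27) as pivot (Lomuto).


Pivot: 27
  7 <= 27: swap -> [7, 47, 61, 61, 27]
Place pivot at 1: [7, 27, 61, 61, 47]

Partitioned: [7, 27, 61, 61, 47]


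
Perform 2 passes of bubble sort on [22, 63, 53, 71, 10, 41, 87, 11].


Initial: [22, 63, 53, 71, 10, 41, 87, 11]
Pass 1: [22, 53, 63, 10, 41, 71, 11, 87] (4 swaps)
Pass 2: [22, 53, 10, 41, 63, 11, 71, 87] (3 swaps)

After 2 passes: [22, 53, 10, 41, 63, 11, 71, 87]


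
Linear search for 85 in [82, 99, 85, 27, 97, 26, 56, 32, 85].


i=0: 82!=85
i=1: 99!=85
i=2: 85==85 found!

Found at 2, 3 comps


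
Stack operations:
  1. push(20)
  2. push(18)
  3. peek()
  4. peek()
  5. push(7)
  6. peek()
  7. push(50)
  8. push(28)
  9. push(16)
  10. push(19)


push(20) -> [20]
push(18) -> [20, 18]
peek()->18
peek()->18
push(7) -> [20, 18, 7]
peek()->7
push(50) -> [20, 18, 7, 50]
push(28) -> [20, 18, 7, 50, 28]
push(16) -> [20, 18, 7, 50, 28, 16]
push(19) -> [20, 18, 7, 50, 28, 16, 19]

Final stack: [20, 18, 7, 50, 28, 16, 19]


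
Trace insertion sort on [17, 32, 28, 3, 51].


Initial: [17, 32, 28, 3, 51]
Insert 32: [17, 32, 28, 3, 51]
Insert 28: [17, 28, 32, 3, 51]
Insert 3: [3, 17, 28, 32, 51]
Insert 51: [3, 17, 28, 32, 51]

Sorted: [3, 17, 28, 32, 51]


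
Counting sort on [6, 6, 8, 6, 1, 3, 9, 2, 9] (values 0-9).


Input: [6, 6, 8, 6, 1, 3, 9, 2, 9]
Counts: [0, 1, 1, 1, 0, 0, 3, 0, 1, 2]

Sorted: [1, 2, 3, 6, 6, 6, 8, 9, 9]


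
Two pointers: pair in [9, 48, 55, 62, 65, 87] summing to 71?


lo=0(9)+hi=5(87)=96
lo=0(9)+hi=4(65)=74
lo=0(9)+hi=3(62)=71

Yes: 9+62=71


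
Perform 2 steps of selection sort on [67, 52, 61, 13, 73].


Initial: [67, 52, 61, 13, 73]
Step 1: min=13 at 3
  Swap: [13, 52, 61, 67, 73]
Step 2: min=52 at 1
  Swap: [13, 52, 61, 67, 73]

After 2 steps: [13, 52, 61, 67, 73]


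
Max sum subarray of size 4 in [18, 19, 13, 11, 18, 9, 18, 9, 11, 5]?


[0:4]: 61
[1:5]: 61
[2:6]: 51
[3:7]: 56
[4:8]: 54
[5:9]: 47
[6:10]: 43

Max: 61 at [0:4]


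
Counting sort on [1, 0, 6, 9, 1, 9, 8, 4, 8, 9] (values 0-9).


Input: [1, 0, 6, 9, 1, 9, 8, 4, 8, 9]
Counts: [1, 2, 0, 0, 1, 0, 1, 0, 2, 3]

Sorted: [0, 1, 1, 4, 6, 8, 8, 9, 9, 9]


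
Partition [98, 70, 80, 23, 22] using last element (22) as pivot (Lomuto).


Pivot: 22
Place pivot at 0: [22, 70, 80, 23, 98]

Partitioned: [22, 70, 80, 23, 98]


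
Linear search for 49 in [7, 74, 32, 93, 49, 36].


i=0: 7!=49
i=1: 74!=49
i=2: 32!=49
i=3: 93!=49
i=4: 49==49 found!

Found at 4, 5 comps


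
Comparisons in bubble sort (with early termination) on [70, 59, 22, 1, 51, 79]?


Algorithm: bubble sort (with early termination)
Input: [70, 59, 22, 1, 51, 79]
Sorted: [1, 22, 51, 59, 70, 79]

14


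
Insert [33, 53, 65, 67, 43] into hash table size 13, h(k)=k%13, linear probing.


Insert 33: h=7 -> slot 7
Insert 53: h=1 -> slot 1
Insert 65: h=0 -> slot 0
Insert 67: h=2 -> slot 2
Insert 43: h=4 -> slot 4

Table: [65, 53, 67, None, 43, None, None, 33, None, None, None, None, None]


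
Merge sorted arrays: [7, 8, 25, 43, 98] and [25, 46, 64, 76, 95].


Take 7 from A
Take 8 from A
Take 25 from A
Take 25 from B
Take 43 from A
Take 46 from B
Take 64 from B
Take 76 from B
Take 95 from B

Merged: [7, 8, 25, 25, 43, 46, 64, 76, 95, 98]


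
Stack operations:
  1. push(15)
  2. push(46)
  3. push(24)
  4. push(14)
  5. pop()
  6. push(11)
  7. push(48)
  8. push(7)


push(15) -> [15]
push(46) -> [15, 46]
push(24) -> [15, 46, 24]
push(14) -> [15, 46, 24, 14]
pop()->14, [15, 46, 24]
push(11) -> [15, 46, 24, 11]
push(48) -> [15, 46, 24, 11, 48]
push(7) -> [15, 46, 24, 11, 48, 7]

Final stack: [15, 46, 24, 11, 48, 7]


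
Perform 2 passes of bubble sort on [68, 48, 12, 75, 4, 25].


Initial: [68, 48, 12, 75, 4, 25]
Pass 1: [48, 12, 68, 4, 25, 75] (4 swaps)
Pass 2: [12, 48, 4, 25, 68, 75] (3 swaps)

After 2 passes: [12, 48, 4, 25, 68, 75]


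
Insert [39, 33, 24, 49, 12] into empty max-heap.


Insert 39: [39]
Insert 33: [39, 33]
Insert 24: [39, 33, 24]
Insert 49: [49, 39, 24, 33]
Insert 12: [49, 39, 24, 33, 12]

Final heap: [49, 39, 24, 33, 12]


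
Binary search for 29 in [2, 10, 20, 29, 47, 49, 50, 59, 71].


Step 1: lo=0, hi=8, mid=4, val=47
Step 2: lo=0, hi=3, mid=1, val=10
Step 3: lo=2, hi=3, mid=2, val=20
Step 4: lo=3, hi=3, mid=3, val=29

Found at index 3


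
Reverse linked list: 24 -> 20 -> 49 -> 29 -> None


Step 1: curr=24, set curr.next=prev(None) | reversed so far: 24
Step 2: curr=20, set curr.next=prev(24) | reversed so far: 20 -> 24
Step 3: curr=49, set curr.next=prev(20) | reversed so far: 49 -> 20 -> 24
Step 4: curr=29, set curr.next=prev(49) | reversed so far: 29 -> 49 -> 20 -> 24

29 -> 49 -> 20 -> 24 -> None


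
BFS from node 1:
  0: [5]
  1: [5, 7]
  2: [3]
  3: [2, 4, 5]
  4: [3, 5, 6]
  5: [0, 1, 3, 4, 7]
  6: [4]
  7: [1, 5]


Visit 1, enqueue [5, 7]
Visit 5, enqueue [0, 3, 4]
Visit 7, enqueue []
Visit 0, enqueue []
Visit 3, enqueue [2]
Visit 4, enqueue [6]
Visit 2, enqueue []
Visit 6, enqueue []

BFS order: [1, 5, 7, 0, 3, 4, 2, 6]


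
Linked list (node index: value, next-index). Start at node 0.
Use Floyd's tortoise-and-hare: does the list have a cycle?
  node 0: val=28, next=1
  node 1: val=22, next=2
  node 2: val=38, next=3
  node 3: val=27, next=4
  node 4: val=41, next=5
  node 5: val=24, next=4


Floyd's tortoise (slow, +1) and hare (fast, +2):
  init: slow=0, fast=0
  step 1: slow=1, fast=2
  step 2: slow=2, fast=4
  step 3: slow=3, fast=4
  step 4: slow=4, fast=4
  slow == fast at node 4: cycle detected

Cycle: yes


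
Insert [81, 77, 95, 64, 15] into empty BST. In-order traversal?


Insert 81: root
Insert 77: L from 81
Insert 95: R from 81
Insert 64: L from 81 -> L from 77
Insert 15: L from 81 -> L from 77 -> L from 64

In-order: [15, 64, 77, 81, 95]


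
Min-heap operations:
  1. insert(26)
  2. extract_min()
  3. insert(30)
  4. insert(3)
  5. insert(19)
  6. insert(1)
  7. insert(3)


insert(26) -> [26]
extract_min()->26, []
insert(30) -> [30]
insert(3) -> [3, 30]
insert(19) -> [3, 30, 19]
insert(1) -> [1, 3, 19, 30]
insert(3) -> [1, 3, 19, 30, 3]

Final heap: [1, 3, 19, 30, 3]


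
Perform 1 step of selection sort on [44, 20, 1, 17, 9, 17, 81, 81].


Initial: [44, 20, 1, 17, 9, 17, 81, 81]
Step 1: min=1 at 2
  Swap: [1, 20, 44, 17, 9, 17, 81, 81]

After 1 step: [1, 20, 44, 17, 9, 17, 81, 81]


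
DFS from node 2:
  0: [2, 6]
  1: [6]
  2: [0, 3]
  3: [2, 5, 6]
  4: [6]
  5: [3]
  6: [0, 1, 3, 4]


Visit 2, push [3, 0]
Visit 0, push [6]
Visit 6, push [4, 3, 1]
Visit 1, push []
Visit 3, push [5]
Visit 5, push []
Visit 4, push []

DFS order: [2, 0, 6, 1, 3, 5, 4]


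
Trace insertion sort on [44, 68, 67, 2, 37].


Initial: [44, 68, 67, 2, 37]
Insert 68: [44, 68, 67, 2, 37]
Insert 67: [44, 67, 68, 2, 37]
Insert 2: [2, 44, 67, 68, 37]
Insert 37: [2, 37, 44, 67, 68]

Sorted: [2, 37, 44, 67, 68]


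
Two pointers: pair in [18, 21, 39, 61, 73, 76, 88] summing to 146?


lo=0(18)+hi=6(88)=106
lo=1(21)+hi=6(88)=109
lo=2(39)+hi=6(88)=127
lo=3(61)+hi=6(88)=149
lo=3(61)+hi=5(76)=137
lo=4(73)+hi=5(76)=149

No pair found


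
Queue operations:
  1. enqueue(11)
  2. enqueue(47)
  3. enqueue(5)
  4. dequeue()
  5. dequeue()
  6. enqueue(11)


enqueue(11) -> [11]
enqueue(47) -> [11, 47]
enqueue(5) -> [11, 47, 5]
dequeue()->11, [47, 5]
dequeue()->47, [5]
enqueue(11) -> [5, 11]

Final queue: [5, 11]


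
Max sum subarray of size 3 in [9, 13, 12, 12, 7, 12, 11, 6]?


[0:3]: 34
[1:4]: 37
[2:5]: 31
[3:6]: 31
[4:7]: 30
[5:8]: 29

Max: 37 at [1:4]


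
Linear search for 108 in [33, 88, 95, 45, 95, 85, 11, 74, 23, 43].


i=0: 33!=108
i=1: 88!=108
i=2: 95!=108
i=3: 45!=108
i=4: 95!=108
i=5: 85!=108
i=6: 11!=108
i=7: 74!=108
i=8: 23!=108
i=9: 43!=108

Not found, 10 comps


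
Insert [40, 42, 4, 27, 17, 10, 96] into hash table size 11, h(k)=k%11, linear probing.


Insert 40: h=7 -> slot 7
Insert 42: h=9 -> slot 9
Insert 4: h=4 -> slot 4
Insert 27: h=5 -> slot 5
Insert 17: h=6 -> slot 6
Insert 10: h=10 -> slot 10
Insert 96: h=8 -> slot 8

Table: [None, None, None, None, 4, 27, 17, 40, 96, 42, 10]


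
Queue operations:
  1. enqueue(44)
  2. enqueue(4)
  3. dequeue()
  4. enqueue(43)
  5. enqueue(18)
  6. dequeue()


enqueue(44) -> [44]
enqueue(4) -> [44, 4]
dequeue()->44, [4]
enqueue(43) -> [4, 43]
enqueue(18) -> [4, 43, 18]
dequeue()->4, [43, 18]

Final queue: [43, 18]


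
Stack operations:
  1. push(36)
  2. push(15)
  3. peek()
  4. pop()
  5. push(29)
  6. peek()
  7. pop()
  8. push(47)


push(36) -> [36]
push(15) -> [36, 15]
peek()->15
pop()->15, [36]
push(29) -> [36, 29]
peek()->29
pop()->29, [36]
push(47) -> [36, 47]

Final stack: [36, 47]


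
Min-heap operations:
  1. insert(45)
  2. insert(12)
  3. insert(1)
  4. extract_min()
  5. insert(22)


insert(45) -> [45]
insert(12) -> [12, 45]
insert(1) -> [1, 45, 12]
extract_min()->1, [12, 45]
insert(22) -> [12, 45, 22]

Final heap: [12, 45, 22]


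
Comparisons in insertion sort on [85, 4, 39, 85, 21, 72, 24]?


Algorithm: insertion sort
Input: [85, 4, 39, 85, 21, 72, 24]
Sorted: [4, 21, 24, 39, 72, 85, 85]

16


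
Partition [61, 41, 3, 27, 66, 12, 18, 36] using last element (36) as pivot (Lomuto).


Pivot: 36
  3 <= 36: swap -> [3, 41, 61, 27, 66, 12, 18, 36]
  27 <= 36: swap -> [3, 27, 61, 41, 66, 12, 18, 36]
  12 <= 36: swap -> [3, 27, 12, 41, 66, 61, 18, 36]
  18 <= 36: swap -> [3, 27, 12, 18, 66, 61, 41, 36]
Place pivot at 4: [3, 27, 12, 18, 36, 61, 41, 66]

Partitioned: [3, 27, 12, 18, 36, 61, 41, 66]


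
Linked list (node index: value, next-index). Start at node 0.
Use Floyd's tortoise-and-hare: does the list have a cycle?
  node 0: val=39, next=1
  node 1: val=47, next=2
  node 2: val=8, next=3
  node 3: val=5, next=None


Floyd's tortoise (slow, +1) and hare (fast, +2):
  init: slow=0, fast=0
  step 1: slow=1, fast=2
  step 2: fast 2->3->None, no cycle

Cycle: no


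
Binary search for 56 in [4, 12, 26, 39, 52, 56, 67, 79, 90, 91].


Step 1: lo=0, hi=9, mid=4, val=52
Step 2: lo=5, hi=9, mid=7, val=79
Step 3: lo=5, hi=6, mid=5, val=56

Found at index 5


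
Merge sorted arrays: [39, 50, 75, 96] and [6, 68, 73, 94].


Take 6 from B
Take 39 from A
Take 50 from A
Take 68 from B
Take 73 from B
Take 75 from A
Take 94 from B

Merged: [6, 39, 50, 68, 73, 75, 94, 96]


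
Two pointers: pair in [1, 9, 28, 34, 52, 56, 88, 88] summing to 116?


lo=0(1)+hi=7(88)=89
lo=1(9)+hi=7(88)=97
lo=2(28)+hi=7(88)=116

Yes: 28+88=116


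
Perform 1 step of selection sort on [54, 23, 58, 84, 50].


Initial: [54, 23, 58, 84, 50]
Step 1: min=23 at 1
  Swap: [23, 54, 58, 84, 50]

After 1 step: [23, 54, 58, 84, 50]


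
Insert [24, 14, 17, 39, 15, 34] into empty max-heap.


Insert 24: [24]
Insert 14: [24, 14]
Insert 17: [24, 14, 17]
Insert 39: [39, 24, 17, 14]
Insert 15: [39, 24, 17, 14, 15]
Insert 34: [39, 24, 34, 14, 15, 17]

Final heap: [39, 24, 34, 14, 15, 17]


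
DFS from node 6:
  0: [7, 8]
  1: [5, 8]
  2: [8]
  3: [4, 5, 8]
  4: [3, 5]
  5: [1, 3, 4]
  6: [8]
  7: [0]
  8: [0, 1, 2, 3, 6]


Visit 6, push [8]
Visit 8, push [3, 2, 1, 0]
Visit 0, push [7]
Visit 7, push []
Visit 1, push [5]
Visit 5, push [4, 3]
Visit 3, push [4]
Visit 4, push []
Visit 2, push []

DFS order: [6, 8, 0, 7, 1, 5, 3, 4, 2]


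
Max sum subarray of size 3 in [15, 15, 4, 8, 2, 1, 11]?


[0:3]: 34
[1:4]: 27
[2:5]: 14
[3:6]: 11
[4:7]: 14

Max: 34 at [0:3]


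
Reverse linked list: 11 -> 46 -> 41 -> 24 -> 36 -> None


Step 1: curr=11, set curr.next=prev(None) | reversed so far: 11
Step 2: curr=46, set curr.next=prev(11) | reversed so far: 46 -> 11
Step 3: curr=41, set curr.next=prev(46) | reversed so far: 41 -> 46 -> 11
Step 4: curr=24, set curr.next=prev(41) | reversed so far: 24 -> 41 -> 46 -> 11
Step 5: curr=36, set curr.next=prev(24) | reversed so far: 36 -> 24 -> 41 -> 46 -> 11

36 -> 24 -> 41 -> 46 -> 11 -> None


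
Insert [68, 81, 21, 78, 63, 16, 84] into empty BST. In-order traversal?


Insert 68: root
Insert 81: R from 68
Insert 21: L from 68
Insert 78: R from 68 -> L from 81
Insert 63: L from 68 -> R from 21
Insert 16: L from 68 -> L from 21
Insert 84: R from 68 -> R from 81

In-order: [16, 21, 63, 68, 78, 81, 84]


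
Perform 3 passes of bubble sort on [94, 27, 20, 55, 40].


Initial: [94, 27, 20, 55, 40]
Pass 1: [27, 20, 55, 40, 94] (4 swaps)
Pass 2: [20, 27, 40, 55, 94] (2 swaps)
Pass 3: [20, 27, 40, 55, 94] (0 swaps)

After 3 passes: [20, 27, 40, 55, 94]


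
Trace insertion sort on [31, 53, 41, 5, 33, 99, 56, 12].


Initial: [31, 53, 41, 5, 33, 99, 56, 12]
Insert 53: [31, 53, 41, 5, 33, 99, 56, 12]
Insert 41: [31, 41, 53, 5, 33, 99, 56, 12]
Insert 5: [5, 31, 41, 53, 33, 99, 56, 12]
Insert 33: [5, 31, 33, 41, 53, 99, 56, 12]
Insert 99: [5, 31, 33, 41, 53, 99, 56, 12]
Insert 56: [5, 31, 33, 41, 53, 56, 99, 12]
Insert 12: [5, 12, 31, 33, 41, 53, 56, 99]

Sorted: [5, 12, 31, 33, 41, 53, 56, 99]


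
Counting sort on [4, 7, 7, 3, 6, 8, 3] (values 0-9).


Input: [4, 7, 7, 3, 6, 8, 3]
Counts: [0, 0, 0, 2, 1, 0, 1, 2, 1, 0]

Sorted: [3, 3, 4, 6, 7, 7, 8]


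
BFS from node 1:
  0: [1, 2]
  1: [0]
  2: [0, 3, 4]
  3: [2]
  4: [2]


Visit 1, enqueue [0]
Visit 0, enqueue [2]
Visit 2, enqueue [3, 4]
Visit 3, enqueue []
Visit 4, enqueue []

BFS order: [1, 0, 2, 3, 4]
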